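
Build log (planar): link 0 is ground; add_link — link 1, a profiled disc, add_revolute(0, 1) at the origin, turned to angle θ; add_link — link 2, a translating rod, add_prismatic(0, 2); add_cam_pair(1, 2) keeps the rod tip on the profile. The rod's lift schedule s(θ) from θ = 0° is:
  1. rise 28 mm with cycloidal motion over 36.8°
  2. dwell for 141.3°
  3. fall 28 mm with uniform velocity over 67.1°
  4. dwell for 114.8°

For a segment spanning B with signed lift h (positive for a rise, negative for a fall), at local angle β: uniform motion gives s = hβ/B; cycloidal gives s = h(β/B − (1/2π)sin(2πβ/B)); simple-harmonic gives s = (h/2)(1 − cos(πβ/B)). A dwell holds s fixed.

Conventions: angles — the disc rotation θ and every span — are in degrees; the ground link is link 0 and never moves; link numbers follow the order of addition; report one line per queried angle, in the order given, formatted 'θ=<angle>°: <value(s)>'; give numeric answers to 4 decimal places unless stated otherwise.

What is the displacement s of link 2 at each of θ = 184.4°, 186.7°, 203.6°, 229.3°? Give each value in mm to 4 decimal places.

seg 1 [0°–36.8°] cycloidal, h=28: full span → s += 28 → s = 28.0000
seg 2 [36.8°–178.1°] dwell: s stays 28.0000
seg 3 [178.1°–245.2°] uniform, h=-28: θ=184.4° here. β=6.3, B=67.1. -28·6.3/67.1 = -2.6289 → s = 25.3711
seg 3 [178.1°–245.2°] uniform, h=-28: θ=186.7° here. β=8.6, B=67.1. -28·8.6/67.1 = -3.5887 → s = 24.4113
seg 3 [178.1°–245.2°] uniform, h=-28: θ=203.6° here. β=25.5, B=67.1. -28·25.5/67.1 = -10.6408 → s = 17.3592
seg 3 [178.1°–245.2°] uniform, h=-28: θ=229.3° here. β=51.2, B=67.1. -28·51.2/67.1 = -21.3651 → s = 6.6349

θ=184.4°: 25.3711
θ=186.7°: 24.4113
θ=203.6°: 17.3592
θ=229.3°: 6.6349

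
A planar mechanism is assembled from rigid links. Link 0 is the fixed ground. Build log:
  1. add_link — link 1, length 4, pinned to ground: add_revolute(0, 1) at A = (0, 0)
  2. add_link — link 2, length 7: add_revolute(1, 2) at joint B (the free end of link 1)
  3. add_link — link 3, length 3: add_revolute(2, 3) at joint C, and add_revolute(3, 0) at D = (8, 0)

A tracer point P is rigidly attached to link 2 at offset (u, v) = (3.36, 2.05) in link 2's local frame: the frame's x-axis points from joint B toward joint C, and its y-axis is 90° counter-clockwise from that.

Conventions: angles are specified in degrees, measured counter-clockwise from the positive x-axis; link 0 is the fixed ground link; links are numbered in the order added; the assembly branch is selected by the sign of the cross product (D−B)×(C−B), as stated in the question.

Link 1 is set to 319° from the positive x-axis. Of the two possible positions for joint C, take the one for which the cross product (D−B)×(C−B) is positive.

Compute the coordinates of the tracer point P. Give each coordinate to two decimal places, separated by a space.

A=(0,0), D=(8.00,0)
B = A + 4.00·(cos319°, sin319°) = (3.0188, -2.6242)
|BD| = 5.6301
circle(B,7.00) ∩ circle(D,3.00): a=6.3674, h=2.9080
  candidates: C₊=(7.2968,2.9164) cross=16.373; C₋=(10.0077,-2.2292) cross=-16.373
  branch + wants cross > 0 → take C=(7.2968,2.9164) (cross=16.373)
ex = (C−B)/|BC| = (0.6111,0.7915); ey = (-0.7915,0.6111)
P = B + 3.36·ex + 2.05·ey = (3.4496,1.2881)

3.45 1.29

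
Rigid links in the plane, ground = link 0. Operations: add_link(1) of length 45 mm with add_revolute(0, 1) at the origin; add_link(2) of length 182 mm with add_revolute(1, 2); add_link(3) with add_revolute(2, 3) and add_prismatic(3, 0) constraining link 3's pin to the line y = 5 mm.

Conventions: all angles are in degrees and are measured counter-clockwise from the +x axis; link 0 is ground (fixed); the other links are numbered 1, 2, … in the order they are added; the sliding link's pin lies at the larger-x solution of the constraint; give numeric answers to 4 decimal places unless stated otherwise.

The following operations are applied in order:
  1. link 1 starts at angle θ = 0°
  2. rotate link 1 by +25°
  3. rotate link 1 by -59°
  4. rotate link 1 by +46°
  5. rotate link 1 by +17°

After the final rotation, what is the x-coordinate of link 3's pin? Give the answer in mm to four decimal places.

geometry: r = 45 mm, L = 182 mm, e = 5 mm; θ starts at 0°
rotate link 1 by +25°: θ ← 0° +25° = 25°
rotate link 1 by -59°: θ ← 25° -59° = -34°
rotate link 1 by +46°: θ ← -34° +46° = 12°
rotate link 1 by +17°: θ ← 12° +17° = 29°
crank pin P = (r cos θ, r sin θ) = (39.357887, 21.816433)
h = r sin θ − e = 21.816433 − 5 = 16.816433
x = r cos θ + √(L² − h²) = 39.357887 + 181.221432 = 220.579319

220.5793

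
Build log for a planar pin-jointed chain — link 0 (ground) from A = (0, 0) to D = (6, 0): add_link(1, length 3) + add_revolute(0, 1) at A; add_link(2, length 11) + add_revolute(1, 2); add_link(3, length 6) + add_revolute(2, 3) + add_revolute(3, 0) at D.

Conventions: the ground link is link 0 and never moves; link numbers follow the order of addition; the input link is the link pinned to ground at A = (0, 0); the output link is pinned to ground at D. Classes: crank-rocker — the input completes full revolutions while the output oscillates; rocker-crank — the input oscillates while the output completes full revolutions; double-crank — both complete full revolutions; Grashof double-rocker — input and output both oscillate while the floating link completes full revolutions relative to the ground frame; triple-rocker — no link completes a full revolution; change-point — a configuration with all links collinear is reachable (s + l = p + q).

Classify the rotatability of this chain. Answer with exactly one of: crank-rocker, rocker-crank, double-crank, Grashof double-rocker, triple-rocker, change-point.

lengths: ground=6, input=3, coupler=11, output=6
sorted: s=3 (shortest), l=11 (longest), p+q=12
s + l = 14 vs p + q = 12
s + l > p + q → non-Grashof → no link fully rotates → triple-rocker

triple-rocker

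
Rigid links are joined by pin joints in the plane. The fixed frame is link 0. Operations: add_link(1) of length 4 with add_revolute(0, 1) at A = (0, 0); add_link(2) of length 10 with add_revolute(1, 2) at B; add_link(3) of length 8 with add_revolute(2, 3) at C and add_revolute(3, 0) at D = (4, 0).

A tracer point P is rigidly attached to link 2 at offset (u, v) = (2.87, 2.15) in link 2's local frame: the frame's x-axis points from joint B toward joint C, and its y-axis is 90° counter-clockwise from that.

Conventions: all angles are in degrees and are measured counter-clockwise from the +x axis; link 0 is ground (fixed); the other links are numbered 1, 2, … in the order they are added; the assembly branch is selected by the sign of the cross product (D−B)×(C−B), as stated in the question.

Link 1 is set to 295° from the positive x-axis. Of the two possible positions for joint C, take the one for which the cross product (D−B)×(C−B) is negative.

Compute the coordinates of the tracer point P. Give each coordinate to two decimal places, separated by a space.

A=(0,0), D=(4.00,0)
B = A + 4.00·(cos295°, sin295°) = (1.6905, -3.6252)
|BD| = 4.2984
circle(B,10.00) ∩ circle(D,8.00): a=6.3368, h=7.7359
  candidates: C₊=(-1.4292,5.8757) cross=33.252; C₋=(11.6197,-2.4373) cross=-33.252
  branch - wants cross < 0 → take C=(11.6197,-2.4373) (cross=-33.252)
ex = (C−B)/|BC| = (0.9929,0.1188); ey = (-0.1188,0.9929)
P = B + 2.87·ex + 2.15·ey = (4.2848,-1.1495)

4.28 -1.15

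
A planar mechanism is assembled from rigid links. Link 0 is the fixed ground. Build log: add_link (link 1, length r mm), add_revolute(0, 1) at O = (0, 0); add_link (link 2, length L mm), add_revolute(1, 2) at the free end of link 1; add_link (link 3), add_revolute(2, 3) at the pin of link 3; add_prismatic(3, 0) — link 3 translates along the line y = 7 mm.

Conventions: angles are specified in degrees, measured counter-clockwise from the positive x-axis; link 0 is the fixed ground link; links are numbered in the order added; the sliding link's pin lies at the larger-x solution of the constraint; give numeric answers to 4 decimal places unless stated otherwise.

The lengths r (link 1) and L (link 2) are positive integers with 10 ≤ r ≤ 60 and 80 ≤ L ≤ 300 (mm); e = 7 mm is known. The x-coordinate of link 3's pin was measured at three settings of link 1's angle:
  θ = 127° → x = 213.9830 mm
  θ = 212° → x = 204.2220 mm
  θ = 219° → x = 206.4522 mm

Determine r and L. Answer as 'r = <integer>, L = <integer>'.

constraint per measurement: (x − r cos θ)² + (r sin θ − e)² = L²
subtracting the θ₁ and θ₂ equations cancels the r² and L² terms:
r = (x₁² − x₂²) / (2[(x₁cos θ₁ + e sin θ₁) − (x₂cos θ₂ + e sin θ₂)]) = 38.0000 → r = 38
L² = (x₁ − r cos θ₁)² + (r sin θ₁ − e)² = 56643.9922 → L = 238.0000 → L = 238
check at θ₃=219°: x = 206.4522 (printed 206.4522) ✓

r = 38, L = 238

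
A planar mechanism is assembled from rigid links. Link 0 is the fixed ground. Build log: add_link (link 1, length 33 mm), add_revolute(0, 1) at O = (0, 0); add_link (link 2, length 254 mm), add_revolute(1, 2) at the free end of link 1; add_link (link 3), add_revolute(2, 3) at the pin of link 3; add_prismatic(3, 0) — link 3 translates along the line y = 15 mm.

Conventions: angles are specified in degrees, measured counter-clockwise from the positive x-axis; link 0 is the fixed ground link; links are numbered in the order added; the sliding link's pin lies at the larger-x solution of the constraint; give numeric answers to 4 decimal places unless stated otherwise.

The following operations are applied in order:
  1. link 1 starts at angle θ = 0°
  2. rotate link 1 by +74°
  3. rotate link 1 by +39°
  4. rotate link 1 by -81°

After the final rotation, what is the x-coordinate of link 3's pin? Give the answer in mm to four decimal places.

geometry: r = 33 mm, L = 254 mm, e = 15 mm; θ starts at 0°
rotate link 1 by +74°: θ ← 0° +74° = 74°
rotate link 1 by +39°: θ ← 74° +39° = 113°
rotate link 1 by -81°: θ ← 113° -81° = 32°
crank pin P = (r cos θ, r sin θ) = (27.985587, 17.487336)
h = r sin θ − e = 17.487336 − 15 = 2.487336
x = r cos θ + √(L² − h²) = 27.985587 + 253.987821 = 281.973408

281.9734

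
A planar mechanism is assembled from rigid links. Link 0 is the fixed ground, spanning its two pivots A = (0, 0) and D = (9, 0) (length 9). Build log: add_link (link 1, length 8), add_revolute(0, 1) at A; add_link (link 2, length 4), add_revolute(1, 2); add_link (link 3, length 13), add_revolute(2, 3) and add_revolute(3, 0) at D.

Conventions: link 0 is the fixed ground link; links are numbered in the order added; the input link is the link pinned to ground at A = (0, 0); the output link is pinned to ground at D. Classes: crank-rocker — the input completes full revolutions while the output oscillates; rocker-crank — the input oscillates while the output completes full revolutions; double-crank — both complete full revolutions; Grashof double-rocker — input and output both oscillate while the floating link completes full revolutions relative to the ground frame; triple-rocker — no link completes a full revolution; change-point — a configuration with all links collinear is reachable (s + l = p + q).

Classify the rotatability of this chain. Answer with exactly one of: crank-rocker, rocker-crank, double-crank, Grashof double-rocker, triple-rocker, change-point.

lengths: ground=9, input=8, coupler=4, output=13
sorted: s=4 (shortest), l=13 (longest), p+q=17
s + l = 17 vs p + q = 17
s + l = p + q → change-point (collinear configuration reachable)

change-point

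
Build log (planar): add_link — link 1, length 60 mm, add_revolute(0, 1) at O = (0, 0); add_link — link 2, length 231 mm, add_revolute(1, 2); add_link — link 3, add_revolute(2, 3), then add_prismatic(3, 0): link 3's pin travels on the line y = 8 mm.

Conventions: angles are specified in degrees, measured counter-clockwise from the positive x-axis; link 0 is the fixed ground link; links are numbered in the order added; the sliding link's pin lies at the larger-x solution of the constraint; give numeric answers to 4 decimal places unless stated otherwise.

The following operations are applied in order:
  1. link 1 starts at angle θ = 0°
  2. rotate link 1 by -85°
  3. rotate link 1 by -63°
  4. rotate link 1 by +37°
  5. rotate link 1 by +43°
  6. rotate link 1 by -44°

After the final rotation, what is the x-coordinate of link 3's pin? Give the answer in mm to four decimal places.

geometry: r = 60 mm, L = 231 mm, e = 8 mm; θ starts at 0°
rotate link 1 by -85°: θ ← 0° -85° = -85°
rotate link 1 by -63°: θ ← -85° -63° = -148°
rotate link 1 by +37°: θ ← -148° +37° = -111°
rotate link 1 by +43°: θ ← -111° +43° = -68°
rotate link 1 by -44°: θ ← -68° -44° = -112°
crank pin P = (r cos θ, r sin θ) = (-22.476396, -55.631031)
h = r sin θ − e = -55.631031 − 8 = -63.631031
x = r cos θ + √(L² − h²) = -22.476396 + 222.063261 = 199.586865

199.5869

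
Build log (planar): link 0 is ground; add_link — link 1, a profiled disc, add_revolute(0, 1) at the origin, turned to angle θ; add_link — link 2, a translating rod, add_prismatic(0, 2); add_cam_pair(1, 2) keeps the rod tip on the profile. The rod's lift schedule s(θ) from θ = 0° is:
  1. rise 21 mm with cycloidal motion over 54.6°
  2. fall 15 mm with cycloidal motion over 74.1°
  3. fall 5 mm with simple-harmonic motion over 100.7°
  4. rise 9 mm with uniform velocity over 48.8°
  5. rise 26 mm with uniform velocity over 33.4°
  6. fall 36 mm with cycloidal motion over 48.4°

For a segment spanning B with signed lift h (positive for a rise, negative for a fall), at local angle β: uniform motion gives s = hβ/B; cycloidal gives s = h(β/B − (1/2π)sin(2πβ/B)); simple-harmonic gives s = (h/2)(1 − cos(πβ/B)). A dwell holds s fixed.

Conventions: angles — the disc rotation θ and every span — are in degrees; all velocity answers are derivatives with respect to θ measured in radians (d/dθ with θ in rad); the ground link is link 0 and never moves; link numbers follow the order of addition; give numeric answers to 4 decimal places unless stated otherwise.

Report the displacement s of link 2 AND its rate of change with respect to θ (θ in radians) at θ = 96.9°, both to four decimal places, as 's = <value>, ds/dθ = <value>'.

seg 1 [0°–54.6°] cycloidal, h=21: full span → s += 21 → s = 21.0000
seg 2 [54.6°–128.7°] cycloidal, h=-15: θ=96.9° here. β=42.3, B=74.1. -15·(0.5709 − sin(2π·0.5709)/(2π)) = -9.5908 → s = 11.4092
velocity in seg [54.6°–128.7°] (cycloidal), θ in radians: β = 42.3° = 0.7383 rad, B = 74.1° = 1.2933 rad; ds/dθ = (h/B)(1 − cos(2πβ/B)) = ((-15)/1.2933)(1 − cos(2π·0.5709)) = -22.066294 mm/rad

s = 11.4092, ds/dθ = -22.0663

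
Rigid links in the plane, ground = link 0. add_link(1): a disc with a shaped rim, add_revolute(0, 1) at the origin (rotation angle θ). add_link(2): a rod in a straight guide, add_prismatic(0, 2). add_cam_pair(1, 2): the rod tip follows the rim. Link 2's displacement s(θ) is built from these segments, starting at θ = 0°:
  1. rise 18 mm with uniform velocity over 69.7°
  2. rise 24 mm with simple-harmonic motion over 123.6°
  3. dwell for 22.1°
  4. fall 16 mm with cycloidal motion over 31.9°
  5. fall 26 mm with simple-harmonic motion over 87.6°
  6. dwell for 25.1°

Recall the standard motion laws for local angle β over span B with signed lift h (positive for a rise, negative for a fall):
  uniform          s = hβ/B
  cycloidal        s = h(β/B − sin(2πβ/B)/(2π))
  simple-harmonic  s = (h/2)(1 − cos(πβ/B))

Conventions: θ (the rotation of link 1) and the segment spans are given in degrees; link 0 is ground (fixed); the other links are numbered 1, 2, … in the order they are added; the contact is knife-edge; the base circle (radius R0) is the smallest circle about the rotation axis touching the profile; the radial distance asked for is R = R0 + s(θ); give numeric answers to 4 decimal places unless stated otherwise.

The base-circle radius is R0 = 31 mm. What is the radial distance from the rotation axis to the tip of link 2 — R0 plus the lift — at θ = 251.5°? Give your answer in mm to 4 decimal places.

segment 1 (0° to 69.7°, uniform, h = 18) is passed completely: s = 0.0000 + (18) = 18.0000
segment 2 (69.7° to 193.3°, simple-harmonic, h = 24) is passed completely: s = 18.0000 + (24) = 42.0000
segment 3 (193.3° to 215.4°, dwell): s unchanged at 42.0000
segment 4 (215.4° to 247.3°, cycloidal, h = -16) is passed completely: s = 42.0000 + (-16) = 26.0000
θ = 251.5° falls in segment 5 (247.3° to 334.9°, simple-harmonic, h = -26): β = 251.5 − 247.3 = 4.2°, B = 87.6°; Δs = -26/2·(1 − cos(π·0.0479)) = -0.1472; s = 26.0000 − 0.1472 = 25.8528
R = R0 + s = 31 + 25.8528 = 56.8528

56.8528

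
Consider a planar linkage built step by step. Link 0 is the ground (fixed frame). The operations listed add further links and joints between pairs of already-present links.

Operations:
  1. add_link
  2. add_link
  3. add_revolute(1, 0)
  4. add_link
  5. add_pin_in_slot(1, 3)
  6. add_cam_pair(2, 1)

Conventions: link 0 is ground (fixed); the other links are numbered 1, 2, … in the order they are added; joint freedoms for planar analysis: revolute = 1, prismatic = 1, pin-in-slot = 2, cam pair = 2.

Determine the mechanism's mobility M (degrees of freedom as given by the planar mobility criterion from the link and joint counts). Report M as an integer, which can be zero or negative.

link 0 = ground. State L|J1|J2 = 1|0|0
+link1  2|0|0
+link2  3|0|0
R(1,0) f=1→J1  3|1|0
+link3  4|1|0
PS(1,3) f=2→J2  4|1|1
C(2,1) f=2→J2  4|1|2
M = 3(4−1)−2·1−2 = 9−2−2 = 5

M = 5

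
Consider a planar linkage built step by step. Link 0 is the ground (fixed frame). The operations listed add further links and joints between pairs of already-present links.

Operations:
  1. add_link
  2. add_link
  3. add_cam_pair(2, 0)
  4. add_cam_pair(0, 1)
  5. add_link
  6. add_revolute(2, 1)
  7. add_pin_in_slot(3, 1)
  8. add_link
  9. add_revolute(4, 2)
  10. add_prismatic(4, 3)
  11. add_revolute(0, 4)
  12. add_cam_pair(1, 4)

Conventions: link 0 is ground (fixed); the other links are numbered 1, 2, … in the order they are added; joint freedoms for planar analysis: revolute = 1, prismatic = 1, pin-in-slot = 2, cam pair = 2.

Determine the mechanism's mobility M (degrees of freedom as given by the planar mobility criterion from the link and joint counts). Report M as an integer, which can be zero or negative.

link 0 = ground. State L|J1|J2 = 1|0|0
+link1  2|0|0
+link2  3|0|0
C(2,0) f=2→J2  3|0|1
C(0,1) f=2→J2  3|0|2
+link3  4|0|2
R(2,1) f=1→J1  4|1|2
PS(3,1) f=2→J2  4|1|3
+link4  5|1|3
R(4,2) f=1→J1  5|2|3
P(4,3) f=1→J1  5|3|3
R(0,4) f=1→J1  5|4|3
C(1,4) f=2→J2  5|4|4
M = 3(5−1)−2·4−4 = 12−8−4 = 0

M = 0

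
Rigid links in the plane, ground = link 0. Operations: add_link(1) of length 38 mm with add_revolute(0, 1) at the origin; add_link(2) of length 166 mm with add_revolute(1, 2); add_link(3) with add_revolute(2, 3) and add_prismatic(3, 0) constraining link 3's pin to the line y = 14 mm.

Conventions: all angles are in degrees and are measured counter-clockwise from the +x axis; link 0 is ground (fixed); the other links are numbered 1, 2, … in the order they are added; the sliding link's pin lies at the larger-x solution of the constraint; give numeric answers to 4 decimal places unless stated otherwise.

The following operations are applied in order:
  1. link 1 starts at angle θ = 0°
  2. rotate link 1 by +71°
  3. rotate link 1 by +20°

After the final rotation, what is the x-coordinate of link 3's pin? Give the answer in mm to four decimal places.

geometry: r = 38 mm, L = 166 mm, e = 14 mm; θ starts at 0°
rotate link 1 by +71°: θ ← 0° +71° = 71°
rotate link 1 by +20°: θ ← 71° +20° = 91°
crank pin P = (r cos θ, r sin θ) = (-0.663191, 37.994212)
h = r sin θ − e = 37.994212 − 14 = 23.994212
x = r cos θ + √(L² − h²) = -0.663191 + 164.256743 = 163.593552

163.5936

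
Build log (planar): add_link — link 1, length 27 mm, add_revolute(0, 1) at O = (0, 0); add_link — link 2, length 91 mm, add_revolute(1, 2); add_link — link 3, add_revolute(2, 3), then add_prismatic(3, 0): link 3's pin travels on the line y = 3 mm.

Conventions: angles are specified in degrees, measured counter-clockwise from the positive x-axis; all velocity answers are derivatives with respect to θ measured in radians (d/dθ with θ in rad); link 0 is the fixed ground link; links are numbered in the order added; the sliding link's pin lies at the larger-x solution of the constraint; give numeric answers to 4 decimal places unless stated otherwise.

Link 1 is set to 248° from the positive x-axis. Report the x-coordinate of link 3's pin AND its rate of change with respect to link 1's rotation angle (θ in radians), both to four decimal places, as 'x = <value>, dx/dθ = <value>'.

geometry: r = 27 mm, L = 91 mm, e = 3 mm
crank pin P = (r cos θ, r sin θ) = (-10.114378, -25.033964)
h = r sin θ − e = -25.033964 − 3 = -28.033964
x = r cos θ + √(L² − h²) = -10.114378 + 86.574227 = 76.459849
dx/dθ = −r sin θ − h·r cos θ/√(L² − h²) (θ in radians; h = -28.033964) = 21.758785

x = 76.4598, dx/dθ = 21.7588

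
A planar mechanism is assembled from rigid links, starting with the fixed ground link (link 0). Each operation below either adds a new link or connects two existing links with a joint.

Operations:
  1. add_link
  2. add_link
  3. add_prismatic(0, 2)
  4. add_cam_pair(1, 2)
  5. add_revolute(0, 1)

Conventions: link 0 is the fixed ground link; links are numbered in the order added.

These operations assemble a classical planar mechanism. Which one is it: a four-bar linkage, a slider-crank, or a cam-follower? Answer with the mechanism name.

links: 3 (incl. ground); joints: 1 revolute, 1 prismatic, 1 higher (cam) pair, forming one closed loop
3 links, revolute + prismatic + higher pair in one loop → cam-follower

cam-follower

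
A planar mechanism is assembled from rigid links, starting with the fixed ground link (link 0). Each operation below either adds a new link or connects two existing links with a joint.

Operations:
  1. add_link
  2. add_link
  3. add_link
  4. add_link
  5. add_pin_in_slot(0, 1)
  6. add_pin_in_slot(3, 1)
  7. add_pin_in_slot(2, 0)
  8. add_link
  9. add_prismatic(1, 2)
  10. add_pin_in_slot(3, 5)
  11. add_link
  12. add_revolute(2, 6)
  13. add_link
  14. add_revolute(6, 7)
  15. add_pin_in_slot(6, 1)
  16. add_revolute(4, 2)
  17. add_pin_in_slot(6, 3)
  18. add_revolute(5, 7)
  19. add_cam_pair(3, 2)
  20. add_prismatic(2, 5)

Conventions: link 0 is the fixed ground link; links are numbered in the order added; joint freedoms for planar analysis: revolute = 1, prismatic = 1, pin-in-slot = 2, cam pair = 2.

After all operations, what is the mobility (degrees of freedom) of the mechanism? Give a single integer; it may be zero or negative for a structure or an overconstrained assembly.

ground; <1,0,0>
#1 <2,0,0>
#2 <3,0,0>
#3 <4,0,0>
#4 <5,0,0>
PS:0↔1 J2 <5,0,1>
PS:3↔1 J2 <5,0,2>
PS:2↔0 J2 <5,0,3>
#5 <6,0,3>
P:1↔2 J1 <6,1,3>
PS:3↔5 J2 <6,1,4>
#6 <7,1,4>
R:2↔6 J1 <7,2,4>
#7 <8,2,4>
R:6↔7 J1 <8,3,4>
PS:6↔1 J2 <8,3,5>
R:4↔2 J1 <8,4,5>
PS:6↔3 J2 <8,4,6>
R:5↔7 J1 <8,5,6>
C:3↔2 J2 <8,5,7>
P:2↔5 J1 <8,6,7>
3×7 − 2×6 − 1×7 = 2

M = 2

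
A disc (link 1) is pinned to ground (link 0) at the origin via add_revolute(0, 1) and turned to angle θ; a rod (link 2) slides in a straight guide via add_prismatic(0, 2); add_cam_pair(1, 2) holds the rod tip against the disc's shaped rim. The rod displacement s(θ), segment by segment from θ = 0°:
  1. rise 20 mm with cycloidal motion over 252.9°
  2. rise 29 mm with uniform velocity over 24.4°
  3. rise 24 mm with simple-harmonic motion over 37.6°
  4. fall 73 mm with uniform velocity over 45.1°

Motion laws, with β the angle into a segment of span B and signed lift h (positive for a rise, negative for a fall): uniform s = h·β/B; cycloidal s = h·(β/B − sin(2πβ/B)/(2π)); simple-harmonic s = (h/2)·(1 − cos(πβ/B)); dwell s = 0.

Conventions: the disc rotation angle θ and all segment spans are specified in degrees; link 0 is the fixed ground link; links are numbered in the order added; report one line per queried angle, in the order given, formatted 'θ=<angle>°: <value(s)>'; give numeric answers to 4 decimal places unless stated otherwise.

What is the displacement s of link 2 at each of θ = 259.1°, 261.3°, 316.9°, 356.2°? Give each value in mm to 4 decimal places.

segment 1 (0° to 252.9°, cycloidal, h = 20) is passed completely: s = 0.0000 + (20) = 20.0000
θ = 259.1° falls in segment 2 (252.9° to 277.3°, uniform, h = 29): β = 259.1 − 252.9 = 6.2°, B = 24.4°; Δs = 29·6.2/24.4 = 7.3689; s = 20.0000 + 7.3689 = 27.3689
θ = 261.3° falls in segment 2 (252.9° to 277.3°, uniform, h = 29): β = 261.3 − 252.9 = 8.4°, B = 24.4°; Δs = 29·8.4/24.4 = 9.9836; s = 20.0000 + 9.9836 = 29.9836
segment 2 (252.9° to 277.3°, uniform, h = 29) is passed completely: s = 20.0000 + (29) = 49.0000
segment 3 (277.3° to 314.9°, simple-harmonic, h = 24) is passed completely: s = 49.0000 + (24) = 73.0000
θ = 316.9° falls in segment 4 (314.9° to 360°, uniform, h = -73): β = 316.9 − 314.9 = 2°, B = 45.1°; Δs = -73·2/45.1 = -3.2373; s = 73.0000 − 3.2373 = 69.7627
θ = 356.2° falls in segment 4 (314.9° to 360°, uniform, h = -73): β = 356.2 − 314.9 = 41.3°, B = 45.1°; Δs = -73·41.3/45.1 = -66.8492; s = 73.0000 − 66.8492 = 6.1508

θ=259.1°: 27.3689
θ=261.3°: 29.9836
θ=316.9°: 69.7627
θ=356.2°: 6.1508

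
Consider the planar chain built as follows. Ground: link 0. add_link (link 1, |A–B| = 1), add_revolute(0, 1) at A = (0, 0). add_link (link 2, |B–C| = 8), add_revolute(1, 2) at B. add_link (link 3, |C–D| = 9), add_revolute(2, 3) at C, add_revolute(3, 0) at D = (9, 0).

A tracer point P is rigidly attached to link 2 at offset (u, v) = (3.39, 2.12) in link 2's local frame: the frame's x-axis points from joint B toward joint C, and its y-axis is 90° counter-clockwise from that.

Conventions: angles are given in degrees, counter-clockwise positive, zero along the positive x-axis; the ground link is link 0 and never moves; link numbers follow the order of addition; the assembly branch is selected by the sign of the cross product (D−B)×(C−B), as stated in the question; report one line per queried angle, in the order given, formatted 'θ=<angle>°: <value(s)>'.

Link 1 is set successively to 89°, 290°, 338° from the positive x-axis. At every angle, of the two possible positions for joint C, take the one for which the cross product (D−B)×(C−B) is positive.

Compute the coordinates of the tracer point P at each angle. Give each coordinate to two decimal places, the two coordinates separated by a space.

A=(0,0), D=(9.00,0)
θ=89°: B = A + 1.00·(cos89°, sin89°) = (0.0175, 0.9998)
θ=89°: |BD| = 9.0380
θ=89°: circle(B,8.00) ∩ circle(D,9.00): a=3.5785, h=7.1550
θ=89°:   candidates: C₊=(4.3656,7.7150) cross=64.667; C₋=(2.7825,-6.5071) cross=-64.667
θ=89°:   branch + wants cross > 0 → take C=(4.3656,7.7150) (cross=64.667)
θ=89°: ex = (C−B)/|BC| = (0.5435,0.8394); ey = (-0.8394,0.5435)
θ=89°: P = B + 3.39·ex + 2.12·ey = (0.0804,4.9977)
θ=290°: B = A + 1.00·(cos290°, sin290°) = (0.3420, -0.9397)
θ=290°: |BD| = 8.7088
θ=290°: circle(B,8.00) ∩ circle(D,9.00): a=3.3784, h=7.2517
θ=290°:   candidates: C₊=(2.9182,6.6342) cross=63.153; C₋=(4.4831,-7.7845) cross=-63.153
θ=290°:   branch + wants cross > 0 → take C=(2.9182,6.6342) (cross=63.153)
θ=290°: ex = (C−B)/|BC| = (0.3220,0.9467); ey = (-0.9467,0.3220)
θ=290°: P = B + 3.39·ex + 2.12·ey = (-0.5734,2.9524)
θ=338°: B = A + 1.00·(cos338°, sin338°) = (0.9272, -0.3746)
θ=338°: |BD| = 8.0815
θ=338°: circle(B,8.00) ∩ circle(D,9.00): a=2.9890, h=7.4207
θ=338°:   candidates: C₊=(3.5690,7.1766) cross=59.970; C₋=(4.2569,-7.6487) cross=-59.970
θ=338°:   branch + wants cross > 0 → take C=(3.5690,7.1766) (cross=59.970)
θ=338°: ex = (C−B)/|BC| = (0.3302,0.9439); ey = (-0.9439,0.3302)
θ=338°: P = B + 3.39·ex + 2.12·ey = (0.0456,3.5253)

θ=89°: 0.08 5.00
θ=290°: -0.57 2.95
θ=338°: 0.05 3.53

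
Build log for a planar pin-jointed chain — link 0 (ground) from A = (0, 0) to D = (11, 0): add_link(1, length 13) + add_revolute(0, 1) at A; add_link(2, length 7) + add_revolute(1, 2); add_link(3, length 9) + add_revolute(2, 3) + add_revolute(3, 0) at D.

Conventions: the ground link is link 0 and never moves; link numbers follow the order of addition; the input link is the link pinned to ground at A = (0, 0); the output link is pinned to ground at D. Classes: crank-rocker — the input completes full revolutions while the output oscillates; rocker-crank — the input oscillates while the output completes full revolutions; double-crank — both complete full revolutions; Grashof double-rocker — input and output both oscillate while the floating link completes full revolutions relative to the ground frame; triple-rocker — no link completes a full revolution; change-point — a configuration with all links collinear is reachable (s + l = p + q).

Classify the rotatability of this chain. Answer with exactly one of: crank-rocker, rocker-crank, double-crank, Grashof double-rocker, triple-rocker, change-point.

lengths: ground=11, input=13, coupler=7, output=9
sorted: s=7 (shortest), l=13 (longest), p+q=20
s + l = 20 vs p + q = 20
s + l = p + q → change-point (collinear configuration reachable)

change-point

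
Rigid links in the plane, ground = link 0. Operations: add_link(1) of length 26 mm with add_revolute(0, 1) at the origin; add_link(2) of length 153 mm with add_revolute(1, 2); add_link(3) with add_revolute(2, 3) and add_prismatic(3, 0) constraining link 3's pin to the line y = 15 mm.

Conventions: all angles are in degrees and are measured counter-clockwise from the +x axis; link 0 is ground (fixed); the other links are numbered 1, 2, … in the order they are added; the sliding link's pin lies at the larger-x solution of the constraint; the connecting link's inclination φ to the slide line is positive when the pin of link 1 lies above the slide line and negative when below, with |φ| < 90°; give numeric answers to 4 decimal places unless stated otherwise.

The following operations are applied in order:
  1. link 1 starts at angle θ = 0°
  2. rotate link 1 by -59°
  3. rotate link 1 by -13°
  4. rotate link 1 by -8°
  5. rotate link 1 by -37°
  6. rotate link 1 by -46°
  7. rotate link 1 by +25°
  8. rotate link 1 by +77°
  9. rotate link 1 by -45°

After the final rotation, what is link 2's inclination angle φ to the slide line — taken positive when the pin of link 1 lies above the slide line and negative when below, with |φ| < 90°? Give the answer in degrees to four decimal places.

geometry: r = 26 mm, L = 153 mm, e = 15 mm; θ starts at 0°
rotate link 1 by -59°: θ ← 0° -59° = -59°
rotate link 1 by -13°: θ ← -59° -13° = -72°
rotate link 1 by -8°: θ ← -72° -8° = -80°
rotate link 1 by -37°: θ ← -80° -37° = -117°
rotate link 1 by -46°: θ ← -117° -46° = -163°
rotate link 1 by +25°: θ ← -163° +25° = -138°
rotate link 1 by +77°: θ ← -138° +77° = -61°
rotate link 1 by -45°: θ ← -61° -45° = -106°
h = r sin θ − e = -24.992804 − 15 = -39.992804
sin φ = h / L = -39.992804 / 153 = -0.26139088
φ = arcsin(-0.26139088) = -15.152608°

-15.1526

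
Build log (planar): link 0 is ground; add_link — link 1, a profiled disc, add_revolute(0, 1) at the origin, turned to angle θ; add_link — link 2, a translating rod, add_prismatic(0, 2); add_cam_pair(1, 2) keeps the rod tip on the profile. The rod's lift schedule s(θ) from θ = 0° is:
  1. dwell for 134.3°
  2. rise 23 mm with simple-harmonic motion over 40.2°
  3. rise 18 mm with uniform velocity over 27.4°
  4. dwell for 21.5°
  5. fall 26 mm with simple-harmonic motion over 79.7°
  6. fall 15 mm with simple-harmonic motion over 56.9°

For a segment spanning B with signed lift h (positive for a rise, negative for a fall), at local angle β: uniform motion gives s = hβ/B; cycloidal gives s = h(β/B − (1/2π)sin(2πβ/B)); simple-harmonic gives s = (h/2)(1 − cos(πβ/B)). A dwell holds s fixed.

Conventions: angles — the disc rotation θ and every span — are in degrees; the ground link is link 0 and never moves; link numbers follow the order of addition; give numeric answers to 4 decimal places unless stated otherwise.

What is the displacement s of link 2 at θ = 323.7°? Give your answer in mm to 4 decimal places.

seg 1 [0°–134.3°] dwell: s stays 0.0000
seg 2 [134.3°–174.5°] simple-harmonic, h=23: full span → s += 23 → s = 23.0000
seg 3 [174.5°–201.9°] uniform, h=18: full span → s += 18 → s = 41.0000
seg 4 [201.9°–223.4°] dwell: s stays 41.0000
seg 5 [223.4°–303.1°] simple-harmonic, h=-26: full span → s += -26 → s = 15.0000
seg 6 [303.1°–360°] simple-harmonic, h=-15: θ=323.7° here. β=20.6, B=56.9. -15/2·(1 − cos(π·0.3620)) = -4.3502 → s = 10.6498

10.6498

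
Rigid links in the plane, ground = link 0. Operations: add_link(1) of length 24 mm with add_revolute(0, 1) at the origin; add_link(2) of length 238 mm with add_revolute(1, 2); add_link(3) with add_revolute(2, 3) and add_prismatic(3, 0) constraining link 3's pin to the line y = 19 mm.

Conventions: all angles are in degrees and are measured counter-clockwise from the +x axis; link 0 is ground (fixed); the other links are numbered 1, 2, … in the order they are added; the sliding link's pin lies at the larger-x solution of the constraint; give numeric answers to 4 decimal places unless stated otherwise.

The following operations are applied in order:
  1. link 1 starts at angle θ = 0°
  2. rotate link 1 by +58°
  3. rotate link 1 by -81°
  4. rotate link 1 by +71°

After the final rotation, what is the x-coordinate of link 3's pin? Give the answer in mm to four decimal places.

geometry: r = 24 mm, L = 238 mm, e = 19 mm; θ starts at 0°
rotate link 1 by +58°: θ ← 0° +58° = 58°
rotate link 1 by -81°: θ ← 58° -81° = -23°
rotate link 1 by +71°: θ ← -23° +71° = 48°
crank pin P = (r cos θ, r sin θ) = (16.059135, 17.835476)
h = r sin θ − e = 17.835476 − 19 = -1.164524
x = r cos θ + √(L² − h²) = 16.059135 + 237.997151 = 254.056286

254.0563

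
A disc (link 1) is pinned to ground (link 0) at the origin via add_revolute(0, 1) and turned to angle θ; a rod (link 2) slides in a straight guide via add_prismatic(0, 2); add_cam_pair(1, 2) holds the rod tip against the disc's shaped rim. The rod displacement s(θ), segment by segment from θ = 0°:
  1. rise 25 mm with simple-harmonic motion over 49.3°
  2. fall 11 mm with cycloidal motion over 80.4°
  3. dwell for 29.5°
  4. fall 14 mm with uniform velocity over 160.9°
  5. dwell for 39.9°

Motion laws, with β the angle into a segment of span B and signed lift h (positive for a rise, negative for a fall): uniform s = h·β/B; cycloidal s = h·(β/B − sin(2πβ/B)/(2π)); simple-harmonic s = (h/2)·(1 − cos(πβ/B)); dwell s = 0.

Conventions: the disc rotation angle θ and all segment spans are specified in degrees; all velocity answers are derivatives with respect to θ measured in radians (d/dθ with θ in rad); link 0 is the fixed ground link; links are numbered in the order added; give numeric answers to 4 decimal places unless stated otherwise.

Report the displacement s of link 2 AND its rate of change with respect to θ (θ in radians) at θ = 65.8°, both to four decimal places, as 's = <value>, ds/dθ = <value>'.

segment 1 (0° to 49.3°, simple-harmonic, h = 25) is passed completely: s = 0.0000 + (25) = 25.0000
θ = 65.8° falls in segment 2 (49.3° to 129.7°, cycloidal, h = -11): β = 65.8 − 49.3 = 16.5°, B = 80.4°; Δs = -11·(0.2052 − sin(2π·0.2052)/(2π)) = -0.5756; s = 25.0000 − 0.5756 = 24.4244
velocity in seg [49.3°–129.7°] (cycloidal), θ in radians: β = 16.5° = 0.2880 rad, B = 80.4° = 1.4032 rad; ds/dθ = (h/B)(1 − cos(2πβ/B)) = ((-11)/1.4032)(1 − cos(2π·0.2052)) = -5.662562 mm/rad

s = 24.4244, ds/dθ = -5.6626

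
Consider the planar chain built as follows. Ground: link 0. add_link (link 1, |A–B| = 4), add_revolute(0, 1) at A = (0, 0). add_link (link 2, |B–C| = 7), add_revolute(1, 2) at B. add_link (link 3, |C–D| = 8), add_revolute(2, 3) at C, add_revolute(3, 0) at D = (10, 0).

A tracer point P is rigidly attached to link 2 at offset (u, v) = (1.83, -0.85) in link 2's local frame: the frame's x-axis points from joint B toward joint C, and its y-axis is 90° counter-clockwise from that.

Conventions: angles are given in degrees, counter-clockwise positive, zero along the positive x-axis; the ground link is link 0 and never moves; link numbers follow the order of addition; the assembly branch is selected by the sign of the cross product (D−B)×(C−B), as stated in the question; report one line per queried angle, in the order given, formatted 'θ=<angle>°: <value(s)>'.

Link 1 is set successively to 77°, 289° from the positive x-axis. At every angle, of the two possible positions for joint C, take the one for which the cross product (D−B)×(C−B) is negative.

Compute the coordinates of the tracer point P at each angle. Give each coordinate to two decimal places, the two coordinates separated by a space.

A=(0,0), D=(10.00,0)
θ=77°: B = A + 4.00·(cos77°, sin77°) = (0.8998, 3.8975)
θ=77°: |BD| = 9.8997
θ=77°: circle(B,7.00) ∩ circle(D,8.00): a=4.1922, h=5.6058
θ=77°:   candidates: C₊=(6.9605,7.4001) cross=55.496; C₋=(2.5465,-2.9061) cross=-55.496
θ=77°:   branch - wants cross < 0 → take C=(2.5465,-2.9061) (cross=-55.496)
θ=77°: ex = (C−B)/|BC| = (0.2352,-0.9719); ey = (0.9719,0.2352)
θ=77°: P = B + 1.83·ex + -0.85·ey = (0.5042,1.9189)
θ=289°: B = A + 4.00·(cos289°, sin289°) = (1.3023, -3.7821)
θ=289°: |BD| = 9.4844
θ=289°: circle(B,7.00) ∩ circle(D,8.00): a=3.9514, h=5.7781
θ=289°:   candidates: C₊=(2.6219,3.0924) cross=54.802; C₋=(7.2301,-7.5052) cross=-54.802
θ=289°:   branch - wants cross < 0 → take C=(7.2301,-7.5052) (cross=-54.802)
θ=289°: ex = (C−B)/|BC| = (0.8468,-0.5319); ey = (0.5319,0.8468)
θ=289°: P = B + 1.83·ex + -0.85·ey = (2.3999,-5.4752)

θ=77°: 0.50 1.92
θ=289°: 2.40 -5.48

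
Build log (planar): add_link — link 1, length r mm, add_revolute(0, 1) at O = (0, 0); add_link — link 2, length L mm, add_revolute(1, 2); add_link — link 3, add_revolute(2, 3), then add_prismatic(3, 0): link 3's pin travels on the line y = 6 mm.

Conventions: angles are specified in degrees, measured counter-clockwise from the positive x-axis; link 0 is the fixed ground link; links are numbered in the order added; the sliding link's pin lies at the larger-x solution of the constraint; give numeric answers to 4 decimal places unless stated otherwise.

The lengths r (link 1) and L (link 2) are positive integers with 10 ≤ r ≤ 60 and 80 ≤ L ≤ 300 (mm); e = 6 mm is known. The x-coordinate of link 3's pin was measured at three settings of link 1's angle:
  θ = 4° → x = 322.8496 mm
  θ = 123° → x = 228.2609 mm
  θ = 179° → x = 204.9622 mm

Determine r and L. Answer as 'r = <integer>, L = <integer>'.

constraint per measurement: (x − r cos θ)² + (r sin θ − e)² = L²
subtracting the θ₁ and θ₂ equations cancels the r² and L² terms:
r = (x₁² − x₂²) / (2[(x₁cos θ₁ + e sin θ₁) − (x₂cos θ₂ + e sin θ₂)]) = 59.0000 → r = 59
L² = (x₁ − r cos θ₁)² + (r sin θ₁ − e)² = 69696.0244 → L = 264.0000 → L = 264
check at θ₃=179°: x = 204.9622 (printed 204.9622) ✓

r = 59, L = 264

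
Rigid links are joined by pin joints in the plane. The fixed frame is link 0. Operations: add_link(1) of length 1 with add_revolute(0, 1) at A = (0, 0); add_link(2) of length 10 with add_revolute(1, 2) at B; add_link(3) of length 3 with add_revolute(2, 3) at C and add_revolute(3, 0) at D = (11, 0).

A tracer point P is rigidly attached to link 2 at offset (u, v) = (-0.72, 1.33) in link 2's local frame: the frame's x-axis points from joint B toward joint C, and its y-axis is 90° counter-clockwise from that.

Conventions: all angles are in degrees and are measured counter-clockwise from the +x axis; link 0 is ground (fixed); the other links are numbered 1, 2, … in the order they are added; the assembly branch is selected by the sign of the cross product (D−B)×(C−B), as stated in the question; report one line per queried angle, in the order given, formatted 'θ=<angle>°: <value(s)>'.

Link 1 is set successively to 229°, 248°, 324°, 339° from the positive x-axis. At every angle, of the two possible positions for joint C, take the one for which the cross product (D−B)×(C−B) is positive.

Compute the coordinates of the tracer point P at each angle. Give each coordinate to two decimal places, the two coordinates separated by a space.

A=(0,0), D=(11.00,0)
θ=229°: B = A + 1.00·(cos229°, sin229°) = (-0.6561, -0.7547)
θ=229°: |BD| = 11.6805
θ=229°: circle(B,10.00) ∩ circle(D,3.00): a=9.7356, h=2.2842
θ=229°:   candidates: C₊=(8.9116,2.1538) cross=26.681; C₋=(9.2068,-2.4051) cross=-26.681
θ=229°:   branch + wants cross > 0 → take C=(8.9116,2.1538) (cross=26.681)
θ=229°: ex = (C−B)/|BC| = (0.9568,0.2908); ey = (-0.2908,0.9568)
θ=229°: P = B + -0.72·ex + 1.33·ey = (-1.7318,0.3084)
θ=248°: B = A + 1.00·(cos248°, sin248°) = (-0.3746, -0.9272)
θ=248°: |BD| = 11.4123
θ=248°: circle(B,10.00) ∩ circle(D,3.00): a=9.6931, h=2.4585
θ=248°:   candidates: C₊=(9.0867,2.3107) cross=28.057; C₋=(9.4862,-2.5900) cross=-28.057
θ=248°:   branch + wants cross > 0 → take C=(9.0867,2.3107) (cross=28.057)
θ=248°: ex = (C−B)/|BC| = (0.9461,0.3238); ey = (-0.3238,0.9461)
θ=248°: P = B + -0.72·ex + 1.33·ey = (-1.4865,0.0980)
θ=324°: B = A + 1.00·(cos324°, sin324°) = (0.8090, -0.5878)
θ=324°: |BD| = 10.2079
θ=324°: circle(B,10.00) ∩ circle(D,3.00): a=9.5613, h=2.9295
θ=324°:   candidates: C₊=(10.1858,2.8874) cross=29.904; C₋=(10.5231,-2.9619) cross=-29.904
θ=324°:   branch + wants cross > 0 → take C=(10.1858,2.8874) (cross=29.904)
θ=324°: ex = (C−B)/|BC| = (0.9377,0.3475); ey = (-0.3475,0.9377)
θ=324°: P = B + -0.72·ex + 1.33·ey = (-0.3283,0.4091)
θ=339°: B = A + 1.00·(cos339°, sin339°) = (0.9336, -0.3584)
θ=339°: |BD| = 10.0728
θ=339°: circle(B,10.00) ∩ circle(D,3.00): a=9.5535, h=2.9547
θ=339°:   candidates: C₊=(10.3759,2.9344) cross=29.762; C₋=(10.5862,-2.9713) cross=-29.762
θ=339°:   branch + wants cross > 0 → take C=(10.3759,2.9344) (cross=29.762)
θ=339°: ex = (C−B)/|BC| = (0.9442,0.3293); ey = (-0.3293,0.9442)
θ=339°: P = B + -0.72·ex + 1.33·ey = (-0.1842,0.6604)

θ=229°: -1.73 0.31
θ=248°: -1.49 0.10
θ=324°: -0.33 0.41
θ=339°: -0.18 0.66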